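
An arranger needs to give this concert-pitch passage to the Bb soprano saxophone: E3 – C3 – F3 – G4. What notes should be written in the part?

F#3 D3 G3 A4

Written C4 sounds as Bb3 on the Bb soprano saxophone, so concert pitches are written a major second up.
E3 → F#3
C3 → D3
F3 → G3
G4 → A4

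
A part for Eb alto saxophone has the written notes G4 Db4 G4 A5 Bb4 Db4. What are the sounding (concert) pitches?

The Eb alto saxophone sounds a major sixth below written, so transpose each written note down a major sixth.
G4 → Bb3
Db4 → Fb3
G4 → Bb3
A5 → C5
Bb4 → Db4
Db4 → Fb3

Bb3 Fb3 Bb3 C5 Db4 Fb3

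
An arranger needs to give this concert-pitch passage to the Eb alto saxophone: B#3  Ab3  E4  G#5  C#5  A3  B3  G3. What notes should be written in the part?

G##4 F4 C#5 E#6 A#5 F#4 G#4 E4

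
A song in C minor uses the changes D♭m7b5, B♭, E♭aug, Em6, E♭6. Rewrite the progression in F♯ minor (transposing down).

C minor down to F♯ minor is a diminished fifth; each chord root moves by that interval while the quality stays the same.
D♭m7b5: root D♭ down a diminished fifth → G, giving Gm7b5.
B♭: root B♭ down a diminished fifth → E, giving E.
E♭aug: root E♭ down a diminished fifth → A, giving Aaug.
Em6: root E down a diminished fifth → A#, giving A#m6.
E♭6: root E♭ down a diminished fifth → A, giving A6.

Gm7b5 E Aaug A#m6 A6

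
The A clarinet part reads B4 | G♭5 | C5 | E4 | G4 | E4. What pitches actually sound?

G#4 Eb5 A4 C#4 E4 C#4

The A clarinet sounds a minor third below written, so transpose each written note down a minor third.
B4 gives G#4
Gb5 gives Eb5
C5 gives A4
E4 gives C#4
G4 gives E4
E4 gives C#4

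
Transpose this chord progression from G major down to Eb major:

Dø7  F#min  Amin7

G major down to Eb major is a major third; each chord root moves by that interval while the quality stays the same.
Dø7: root D down a major third → Bb, giving Bbø7.
F#min: root F# down a major third → D, giving Dmin.
Amin7: root A down a major third → F, giving Fmin7.

Bbø7 Dmin Fmin7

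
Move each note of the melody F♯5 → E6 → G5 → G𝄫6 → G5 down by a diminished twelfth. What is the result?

B#3 A#4 C#4 Cb5 C#4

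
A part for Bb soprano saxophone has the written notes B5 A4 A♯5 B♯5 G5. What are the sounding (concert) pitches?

Written C4 on the Bb soprano saxophone sounds as Bb3, a major second lower; apply that shift to every note.
B5 → A5
A4 → G4
A#5 → G#5
B#5 → A#5
G5 → F5

A5 G4 G#5 A#5 F5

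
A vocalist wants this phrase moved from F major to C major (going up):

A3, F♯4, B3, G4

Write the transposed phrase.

E4 C#5 F#4 D5

From F up to C is a perfect fifth; apply that to each pitch.
A3 to E4
F#4 to C#5
B3 to F#4
G4 to D5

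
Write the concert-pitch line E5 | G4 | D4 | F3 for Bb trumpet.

The Bb trumpet sounds a major second below written, so the written part must be a major second above concert — transpose each note up.
E5 gives F#5
G4 gives A4
D4 gives E4
F3 gives G3

F#5 A4 E4 G3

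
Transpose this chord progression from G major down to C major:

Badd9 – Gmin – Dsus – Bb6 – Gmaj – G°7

G major down to C major is a perfect fifth; each chord root moves by that interval while the quality stays the same.
Badd9: root B down a perfect fifth → E, giving Eadd9.
Gmin: root G down a perfect fifth → C, giving Cmin.
Dsus: root D down a perfect fifth → G, giving Gsus.
Bb6: root Bb down a perfect fifth → Eb, giving Eb6.
Gmaj: root G down a perfect fifth → C, giving Cmaj.
G°7: root G down a perfect fifth → C, giving C°7.

Eadd9 Cmin Gsus Eb6 Cmaj C°7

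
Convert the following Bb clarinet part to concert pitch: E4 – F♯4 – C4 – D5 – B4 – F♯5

D4 E4 Bb3 C5 A4 E5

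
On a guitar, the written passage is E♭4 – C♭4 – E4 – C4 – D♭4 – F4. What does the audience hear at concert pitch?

Eb3 Cb3 E3 C3 Db3 F3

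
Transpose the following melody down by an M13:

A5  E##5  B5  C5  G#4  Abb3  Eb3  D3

C4 G##3 D4 Eb3 B2 Cbb2 Gb1 F1

A5 → C4
E##5 → G##3
B5 → D4
C5 → Eb3
G#4 → B2
Abb3 → Cbb2
Eb3 → Gb1
D3 → F1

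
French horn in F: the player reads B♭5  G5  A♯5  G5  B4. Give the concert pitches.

Written C4 on the French horn in F sounds as F3, a perfect fifth lower; apply that shift to every note.
Bb5 → Eb5
G5 → C5
A#5 → D#5
G5 → C5
B4 → E4

Eb5 C5 D#5 C5 E4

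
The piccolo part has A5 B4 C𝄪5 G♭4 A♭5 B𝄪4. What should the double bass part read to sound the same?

First find concert pitch: the piccolo sounds a perfect octave above written, so A5 B4 C𝄪5 G♭4 A♭5 B𝄪4 sounds A6 B5 C##6 Gb5 Ab6 B##5.
Then write for double bass: it sounds a perfect octave below written, so the part must be a perfect octave above concert.
A6 → A7
B5 → B6
C##6 → C##7
Gb5 → Gb6
Ab6 → Ab7
B##5 → B##6

A7 B6 C##7 Gb6 Ab7 B##6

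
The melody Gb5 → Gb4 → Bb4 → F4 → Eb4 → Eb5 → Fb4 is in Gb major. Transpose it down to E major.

E5 E4 G#4 D#4 C#4 C#5 D4

From Gb down to E is a diminished third; apply that to each pitch.
Gb5 becomes E5
Gb4 becomes E4
Bb4 becomes G#4
F4 becomes D#4
Eb4 becomes C#4
Eb5 becomes C#5
Fb4 becomes D4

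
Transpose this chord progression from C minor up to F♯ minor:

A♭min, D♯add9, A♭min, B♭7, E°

Dmin G##add9 Dmin E7 A#°

C minor up to F♯ minor is an augmented fourth; each chord root moves by that interval while the quality stays the same.
A♭min: root A♭ up an augmented fourth → D, giving Dmin.
D♯add9: root D♯ up an augmented fourth → G##, giving G##add9.
A♭min: root A♭ up an augmented fourth → D, giving Dmin.
B♭7: root B♭ up an augmented fourth → E, giving E7.
E°: root E up an augmented fourth → A#, giving A#°.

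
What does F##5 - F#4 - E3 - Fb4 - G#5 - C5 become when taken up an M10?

F##5: a tenth up reaches A, and 16 semitones makes it A##6.
F#4 up a major tenth is A#5.
E3 up a major tenth is G#4.
Fb4: a tenth up reaches A, and 16 semitones makes it Ab5.
G#5 up a major tenth is B#6.
C5: a tenth up reaches E, and 16 semitones makes it E6.

A##6 A#5 G#4 Ab5 B#6 E6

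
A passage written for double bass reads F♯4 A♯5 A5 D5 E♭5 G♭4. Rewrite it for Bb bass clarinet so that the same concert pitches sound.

First find concert pitch: the double bass sounds a perfect octave below written, so F♯4 A♯5 A5 D5 E♭5 G♭4 sounds F#3 A#4 A4 D4 Eb4 Gb3.
Then write for Bb bass clarinet: it sounds a major ninth below written, so the part must be a major ninth above concert.
F#3 → G#4
A#4 → B#5
A4 → B5
D4 → E5
Eb4 → F5
Gb3 → Ab4

G#4 B#5 B5 E5 F5 Ab4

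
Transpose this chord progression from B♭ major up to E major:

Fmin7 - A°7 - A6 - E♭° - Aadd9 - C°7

B♭ major up to E major is an augmented fourth; each chord root moves by that interval while the quality stays the same.
Fmin7: root F up an augmented fourth → B, giving Bmin7.
A°7: root A up an augmented fourth → D#, giving D#°7.
A6: root A up an augmented fourth → D#, giving D#6.
E♭°: root E♭ up an augmented fourth → A, giving A°.
Aadd9: root A up an augmented fourth → D#, giving D#add9.
C°7: root C up an augmented fourth → F#, giving F#°7.

Bmin7 D#°7 D#6 A° D#add9 F#°7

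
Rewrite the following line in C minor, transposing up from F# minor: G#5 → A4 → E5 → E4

D6 Eb5 Bb5 Bb4

F# minor to C minor up is a diminished fifth, so every note moves up by that interval.
G#5 -> D6
A4 -> Eb5
E5 -> Bb5
E4 -> Bb4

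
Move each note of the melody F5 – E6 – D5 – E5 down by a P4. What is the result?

C5 B5 A4 B4

F5 to C5
E6 to B5
D5 to A4
E5 to B4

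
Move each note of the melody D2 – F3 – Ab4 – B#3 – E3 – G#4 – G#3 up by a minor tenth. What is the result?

A minor tenth up from D2 gives F3.
F3: a tenth up reaches A, and 15 semitones makes it Ab4.
A minor tenth up from Ab4 gives Cb6.
B#3 up a minor tenth is D#5.
A minor tenth up from E3 gives G4.
G#4 up a minor tenth is B5.
A minor tenth up from G#3 gives B4.

F3 Ab4 Cb6 D#5 G4 B5 B4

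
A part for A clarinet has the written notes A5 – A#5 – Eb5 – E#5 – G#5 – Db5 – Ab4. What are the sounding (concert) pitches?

Written C4 on the A clarinet sounds as A3, a minor third lower; apply that shift to every note.
A5 -> F#5
A#5 -> F##5
Eb5 -> C5
E#5 -> C##5
G#5 -> E#5
Db5 -> Bb4
Ab4 -> F4

F#5 F##5 C5 C##5 E#5 Bb4 F4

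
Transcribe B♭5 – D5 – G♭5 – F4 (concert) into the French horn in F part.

F6 A5 Db6 C5

Written C4 sounds as F3 on the French horn in F, so concert pitches are written a perfect fifth up.
Bb5 to F6
D5 to A5
Gb5 to Db6
F4 to C5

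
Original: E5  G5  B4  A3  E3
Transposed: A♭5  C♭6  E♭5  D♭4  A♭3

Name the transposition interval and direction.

up a diminished fourth

From E5 to Ab5 is 4 letter names — a fourth of some quality.
E5 to Ab5 is 4 semitones, which makes it a diminished fourth; the second version is higher, so the direction is up.
Checking another pair — E3 → Ab3 — gives the same interval.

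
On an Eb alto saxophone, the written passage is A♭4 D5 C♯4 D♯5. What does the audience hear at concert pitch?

Cb4 F4 E3 F#4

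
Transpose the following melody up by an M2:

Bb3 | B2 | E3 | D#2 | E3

C4 C#3 F#3 E#2 F#3

Bb3 to C4
B2 to C#3
E3 to F#3
D#2 to E#2
E3 to F#3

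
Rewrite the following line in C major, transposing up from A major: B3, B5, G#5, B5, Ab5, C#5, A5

A major to C major up is a minor third, so every note moves up by that interval.
B3 -> D4
B5 -> D6
G#5 -> B5
B5 -> D6
Ab5 -> Cb6
C#5 -> E5
A5 -> C6

D4 D6 B5 D6 Cb6 E5 C6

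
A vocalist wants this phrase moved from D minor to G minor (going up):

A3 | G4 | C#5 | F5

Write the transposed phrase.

D minor to G minor up is a perfect fourth, so every note moves up by that interval.
A3 becomes D4
G4 becomes C5
C#5 becomes F#5
F5 becomes Bb5

D4 C5 F#5 Bb5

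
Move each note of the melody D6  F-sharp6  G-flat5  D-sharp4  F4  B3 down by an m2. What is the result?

D6 down a minor second is C#6.
F#6 down a minor second is E#6.
Gb5: a second down reaches F, and 1 semitone makes it F5.
A minor second down from D#4 gives C##4.
F4: a second down reaches E, and 1 semitone makes it E4.
B3: a second down reaches A, and 1 semitone makes it A#3.

C#6 E#6 F5 C##4 E4 A#3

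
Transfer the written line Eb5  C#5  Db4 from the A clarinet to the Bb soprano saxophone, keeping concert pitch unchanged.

First find concert pitch: the A clarinet sounds a minor third below written, so Eb5 C#5 Db4 sounds C5 A#4 Bb3.
Then write for Bb soprano saxophone: it sounds a major second below written, so the part must be a major second above concert.
C5 → D5
A#4 → B#4
Bb3 → C4

D5 B#4 C4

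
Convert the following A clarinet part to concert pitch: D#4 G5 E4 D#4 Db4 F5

Written C4 on the A clarinet sounds as A3, a minor third lower; apply that shift to every note.
D#4 gives B#3
G5 gives E5
E4 gives C#4
D#4 gives B#3
Db4 gives Bb3
F5 gives D5

B#3 E5 C#4 B#3 Bb3 D5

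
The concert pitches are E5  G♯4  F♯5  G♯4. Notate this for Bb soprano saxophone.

F#5 A#4 G#5 A#4

The Bb soprano saxophone sounds a major second below written, so the written part must be a major second above concert — transpose each note up.
E5 gives F#5
G#4 gives A#4
F#5 gives G#5
G#4 gives A#4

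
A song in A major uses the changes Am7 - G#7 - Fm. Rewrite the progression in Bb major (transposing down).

Bbm7 A7 Gbm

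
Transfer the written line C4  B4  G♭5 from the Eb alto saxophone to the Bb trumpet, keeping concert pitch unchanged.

First find concert pitch: the Eb alto saxophone sounds a major sixth below written, so C4 B4 G♭5 sounds Eb3 D4 Bbb4.
Then write for Bb trumpet: it sounds a major second below written, so the part must be a major second above concert.
Eb3 → F3
D4 → E4
Bbb4 → Cb5

F3 E4 Cb5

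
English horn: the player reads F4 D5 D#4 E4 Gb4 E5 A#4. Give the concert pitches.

Bb3 G4 G#3 A3 Cb4 A4 D#4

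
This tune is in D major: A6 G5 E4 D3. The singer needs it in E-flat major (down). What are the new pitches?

D major to E-flat major down is a major seventh, so every note moves down by that interval.
A6 → Bb5
G5 → Ab4
E4 → F3
D3 → Eb2

Bb5 Ab4 F3 Eb2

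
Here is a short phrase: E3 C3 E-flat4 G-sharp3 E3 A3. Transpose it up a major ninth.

F#4 D4 F5 A#4 F#4 B4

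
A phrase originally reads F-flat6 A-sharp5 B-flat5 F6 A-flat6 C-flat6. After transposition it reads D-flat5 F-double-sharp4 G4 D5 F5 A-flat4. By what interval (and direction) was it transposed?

down a minor tenth

Take the first pair: Fb6 → Db5. F to D spans 10 letter names, so the interval is some kind of tenth.
Db5 to Fb6 is 15 semitones, which makes it a minor tenth; the second version is lower, so the direction is down.
Checking another pair — Cb6 → Ab4 — gives the same interval.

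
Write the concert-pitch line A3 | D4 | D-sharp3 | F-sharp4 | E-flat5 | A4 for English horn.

E4 A4 A#3 C#5 Bb5 E5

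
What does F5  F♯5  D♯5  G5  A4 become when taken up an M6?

D6 D#6 B#5 E6 F#5

F5: a sixth up reaches D, and 9 semitones makes it D6.
F#5 up a major sixth is D#6.
D#5 up a major sixth is B#5.
G5 up a major sixth is E6.
A4 up a major sixth is F#5.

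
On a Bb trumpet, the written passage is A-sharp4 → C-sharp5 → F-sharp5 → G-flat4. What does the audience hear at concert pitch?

G#4 B4 E5 Fb4

The Bb trumpet sounds a major second below written, so transpose each written note down a major second.
A#4 to G#4
C#5 to B4
F#5 to E5
Gb4 to Fb4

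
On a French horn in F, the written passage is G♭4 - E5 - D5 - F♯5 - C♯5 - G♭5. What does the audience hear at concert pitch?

Cb4 A4 G4 B4 F#4 Cb5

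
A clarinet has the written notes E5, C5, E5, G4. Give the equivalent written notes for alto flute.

F#5 D5 F#5 A4

First find concert pitch: the A clarinet sounds a minor third below written, so E5 C5 E5 G4 sounds C#5 A4 C#5 E4.
Then write for alto flute: it sounds a perfect fourth below written, so the part must be a perfect fourth above concert.
C#5 → F#5
A4 → D5
C#5 → F#5
E4 → A4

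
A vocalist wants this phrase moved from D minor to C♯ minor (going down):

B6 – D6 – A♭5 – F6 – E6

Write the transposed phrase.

A#6 C#6 G5 E6 D#6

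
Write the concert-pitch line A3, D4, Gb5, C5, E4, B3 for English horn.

E4 A4 Db6 G5 B4 F#4

Written C4 sounds as F3 on the English horn, so concert pitches are written a perfect fifth up.
A3 becomes E4
D4 becomes A4
Gb5 becomes Db6
C5 becomes G5
E4 becomes B4
B3 becomes F#4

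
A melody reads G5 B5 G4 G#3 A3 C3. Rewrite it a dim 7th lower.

A#4 C##5 A#3 A##2 B#2 D#2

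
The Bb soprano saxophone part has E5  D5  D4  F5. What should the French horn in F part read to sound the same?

A5 G5 G4 Bb5

First find concert pitch: the Bb soprano saxophone sounds a major second below written, so E5 D5 D4 F5 sounds D5 C5 C4 Eb5.
Then write for French horn in F: it sounds a perfect fifth below written, so the part must be a perfect fifth above concert.
D5 → A5
C5 → G5
C4 → G4
Eb5 → Bb5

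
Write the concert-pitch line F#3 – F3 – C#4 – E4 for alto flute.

B3 Bb3 F#4 A4

The alto flute sounds a perfect fourth below written, so the written part must be a perfect fourth above concert — transpose each note up.
F#3 to B3
F3 to Bb3
C#4 to F#4
E4 to A4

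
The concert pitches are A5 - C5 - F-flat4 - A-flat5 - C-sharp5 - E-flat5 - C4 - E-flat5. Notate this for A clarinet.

C6 Eb5 Abb4 Cb6 E5 Gb5 Eb4 Gb5

Written C4 sounds as A3 on the A clarinet, so concert pitches are written a minor third up.
A5 → C6
C5 → Eb5
Fb4 → Abb4
Ab5 → Cb6
C#5 → E5
Eb5 → Gb5
C4 → Eb4
Eb5 → Gb5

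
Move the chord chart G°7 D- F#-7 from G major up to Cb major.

Cb°7 Gb- Bb-7

G major up to Cb major is a diminished fourth; each chord root moves by that interval while the quality stays the same.
G°7: root G up a diminished fourth → Cb, giving Cb°7.
D-: root D up a diminished fourth → Gb, giving Gb-.
F#-7: root F# up a diminished fourth → Bb, giving Bb-7.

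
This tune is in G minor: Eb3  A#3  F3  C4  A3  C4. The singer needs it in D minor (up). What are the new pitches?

Bb3 E#4 C4 G4 E4 G4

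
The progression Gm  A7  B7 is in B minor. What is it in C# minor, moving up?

B minor up to C# minor is a major second; each chord root moves by that interval while the quality stays the same.
Gm: root G up a major second → A, giving Am.
A7: root A up a major second → B, giving B7.
B7: root B up a major second → C#, giving C#7.

Am B7 C#7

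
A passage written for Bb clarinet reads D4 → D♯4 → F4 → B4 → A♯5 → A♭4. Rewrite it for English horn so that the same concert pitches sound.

G4 G#4 Bb4 E5 D#6 Db5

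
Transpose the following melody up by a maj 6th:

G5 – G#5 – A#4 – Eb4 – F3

E6 E#6 F##5 C5 D4

G5: a sixth up reaches E, and 9 semitones makes it E6.
G#5: a sixth up reaches E, and 9 semitones makes it E#6.
A#4: a sixth up reaches F, and 9 semitones makes it F##5.
Eb4: a sixth up reaches C, and 9 semitones makes it C5.
A major sixth up from F3 gives D4.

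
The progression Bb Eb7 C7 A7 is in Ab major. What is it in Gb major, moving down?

Ab major down to Gb major is a major second; each chord root moves by that interval while the quality stays the same.
Bb: root Bb down a major second → Ab, giving Ab.
Eb7: root Eb down a major second → Db, giving Db7.
C7: root C down a major second → Bb, giving Bb7.
A7: root A down a major second → G, giving G7.

Ab Db7 Bb7 G7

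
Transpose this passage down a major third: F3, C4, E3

Db3 Ab3 C3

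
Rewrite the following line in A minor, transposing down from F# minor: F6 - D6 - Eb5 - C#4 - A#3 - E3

From F# down to A is a major sixth; apply that to each pitch.
F6 gives Ab5
D6 gives F5
Eb5 gives Gb4
C#4 gives E3
A#3 gives C#3
E3 gives G2

Ab5 F5 Gb4 E3 C#3 G2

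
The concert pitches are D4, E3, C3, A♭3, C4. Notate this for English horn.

A4 B3 G3 Eb4 G4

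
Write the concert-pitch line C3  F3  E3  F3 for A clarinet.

Eb3 Ab3 G3 Ab3

Written C4 sounds as A3 on the A clarinet, so concert pitches are written a minor third up.
C3 -> Eb3
F3 -> Ab3
E3 -> G3
F3 -> Ab3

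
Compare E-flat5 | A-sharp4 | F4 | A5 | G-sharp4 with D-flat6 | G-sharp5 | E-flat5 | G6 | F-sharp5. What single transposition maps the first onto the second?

up a minor seventh

From Eb5 to Db6 is 7 letter names — a seventh of some quality.
Eb5 to Db6 is 10 semitones, which makes it a minor seventh; the second version is higher, so the direction is up.
Checking another pair — G#4 → F#5 — gives the same interval.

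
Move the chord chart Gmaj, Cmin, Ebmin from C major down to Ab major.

C major down to Ab major is a major third; each chord root moves by that interval while the quality stays the same.
Gmaj: root G down a major third → Eb, giving Ebmaj.
Cmin: root C down a major third → Ab, giving Abmin.
Ebmin: root Eb down a major third → Cb, giving Cbmin.

Ebmaj Abmin Cbmin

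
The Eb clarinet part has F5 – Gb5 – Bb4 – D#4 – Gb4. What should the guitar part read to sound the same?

First find concert pitch: the Eb clarinet sounds a minor third above written, so F5 Gb5 Bb4 D#4 Gb4 sounds Ab5 Bbb5 Db5 F#4 Bbb4.
Then write for guitar: it sounds a perfect octave below written, so the part must be a perfect octave above concert.
Ab5 → Ab6
Bbb5 → Bbb6
Db5 → Db6
F#4 → F#5
Bbb4 → Bbb5

Ab6 Bbb6 Db6 F#5 Bbb5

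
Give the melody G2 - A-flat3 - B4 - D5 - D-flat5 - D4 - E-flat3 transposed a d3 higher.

Bbb2 Cbb4 Db5 Fb5 Fbb5 Fb4 Gbb3

G2 to Bbb2
Ab3 to Cbb4
B4 to Db5
D5 to Fb5
Db5 to Fbb5
D4 to Fb4
Eb3 to Gbb3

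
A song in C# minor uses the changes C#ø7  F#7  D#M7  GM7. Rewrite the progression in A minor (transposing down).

Aø7 D7 BM7 EbM7

C# minor down to A minor is a major third; each chord root moves by that interval while the quality stays the same.
C#ø7: root C# down a major third → A, giving Aø7.
F#7: root F# down a major third → D, giving D7.
D#M7: root D# down a major third → B, giving BM7.
GM7: root G down a major third → Eb, giving EbM7.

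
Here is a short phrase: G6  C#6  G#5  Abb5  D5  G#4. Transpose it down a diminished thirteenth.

G6 to B#4
C#6 to E##4
G#5 to B##3
Abb5 to C4
D5 to F##3
G#4 to B##2

B#4 E##4 B##3 C4 F##3 B##2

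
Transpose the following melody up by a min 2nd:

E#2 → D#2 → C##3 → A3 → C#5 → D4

F#2 E2 D#3 Bb3 D5 Eb4

E#2 becomes F#2
D#2 becomes E2
C##3 becomes D#3
A3 becomes Bb3
C#5 becomes D5
D4 becomes Eb4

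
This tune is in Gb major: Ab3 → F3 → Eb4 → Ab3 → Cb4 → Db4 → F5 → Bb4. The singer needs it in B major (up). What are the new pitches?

Gb major to B major up is an augmented third, so every note moves up by that interval.
Ab3 -> C#4
F3 -> A#3
Eb4 -> G#4
Ab3 -> C#4
Cb4 -> E4
Db4 -> F#4
F5 -> A#5
Bb4 -> D#5

C#4 A#3 G#4 C#4 E4 F#4 A#5 D#5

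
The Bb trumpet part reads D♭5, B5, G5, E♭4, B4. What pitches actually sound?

The Bb trumpet sounds a major second below written, so transpose each written note down a major second.
Db5 → Cb5
B5 → A5
G5 → F5
Eb4 → Db4
B4 → A4

Cb5 A5 F5 Db4 A4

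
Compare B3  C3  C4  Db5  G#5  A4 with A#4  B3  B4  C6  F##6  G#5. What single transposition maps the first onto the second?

up a major seventh

From B3 to A#4 is 7 letter names — a seventh of some quality.
B3 to A#4 is 11 semitones, which makes it a major seventh; the second version is higher, so the direction is up.
Checking another pair — A4 → G#5 — gives the same interval.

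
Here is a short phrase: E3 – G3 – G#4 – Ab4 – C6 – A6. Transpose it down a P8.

E2 G2 G#3 Ab3 C5 A5

E3 → E2
G3 → G2
G#4 → G#3
Ab4 → Ab3
C6 → C5
A6 → A5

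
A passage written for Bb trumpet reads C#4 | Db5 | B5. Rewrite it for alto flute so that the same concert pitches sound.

First find concert pitch: the Bb trumpet sounds a major second below written, so C#4 Db5 B5 sounds B3 Cb5 A5.
Then write for alto flute: it sounds a perfect fourth below written, so the part must be a perfect fourth above concert.
B3 → E4
Cb5 → Fb5
A5 → D6

E4 Fb5 D6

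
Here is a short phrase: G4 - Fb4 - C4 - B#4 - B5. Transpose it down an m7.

G4 becomes A3
Fb4 becomes Gb3
C4 becomes D3
B#4 becomes C##4
B5 becomes C#5

A3 Gb3 D3 C##4 C#5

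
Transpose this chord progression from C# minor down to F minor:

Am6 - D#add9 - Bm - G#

Dbm6 Gadd9 Ebm C

C# minor down to F minor is an augmented fifth; each chord root moves by that interval while the quality stays the same.
Am6: root A down an augmented fifth → Db, giving Dbm6.
D#add9: root D# down an augmented fifth → G, giving Gadd9.
Bm: root B down an augmented fifth → Eb, giving Ebm.
G#: root G# down an augmented fifth → C, giving C.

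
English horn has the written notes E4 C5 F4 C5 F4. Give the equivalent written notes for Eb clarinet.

F#3 D4 G3 D4 G3

First find concert pitch: the English horn sounds a perfect fifth below written, so E4 C5 F4 C5 F4 sounds A3 F4 Bb3 F4 Bb3.
Then write for Eb clarinet: it sounds a minor third above written, so the part must be a minor third below concert.
A3 → F#3
F4 → D4
Bb3 → G3
F4 → D4
Bb3 → G3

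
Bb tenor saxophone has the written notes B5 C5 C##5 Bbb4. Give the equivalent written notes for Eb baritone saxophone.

First find concert pitch: the Bb tenor saxophone sounds a major ninth below written, so B5 C5 C##5 Bbb4 sounds A4 Bb3 B#3 Abb3.
Then write for Eb baritone saxophone: it sounds a major thirteenth below written, so the part must be a major thirteenth above concert.
A4 → F#6
Bb3 → G5
B#3 → G##5
Abb3 → Fb5

F#6 G5 G##5 Fb5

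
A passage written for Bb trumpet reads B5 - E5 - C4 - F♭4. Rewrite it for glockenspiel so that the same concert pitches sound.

A3 D3 Bb1 Ebb2

First find concert pitch: the Bb trumpet sounds a major second below written, so B5 E5 C4 F♭4 sounds A5 D5 Bb3 Ebb4.
Then write for glockenspiel: it sounds a perfect fifteenth above written, so the part must be a perfect fifteenth below concert.
A5 → A3
D5 → D3
Bb3 → Bb1
Ebb4 → Ebb2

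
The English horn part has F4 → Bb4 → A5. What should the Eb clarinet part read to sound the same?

G3 C4 B4

First find concert pitch: the English horn sounds a perfect fifth below written, so F4 Bb4 A5 sounds Bb3 Eb4 D5.
Then write for Eb clarinet: it sounds a minor third above written, so the part must be a minor third below concert.
Bb3 → G3
Eb4 → C4
D5 → B4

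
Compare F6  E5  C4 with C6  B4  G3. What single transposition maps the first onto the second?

down a perfect fourth

Take the first pair: F6 → C6. F to C spans 4 letter names, so the interval is some kind of fourth.
C6 to F6 is 5 semitones, which makes it a perfect fourth; the second version is lower, so the direction is down.
Checking another pair — C4 → G3 — gives the same interval.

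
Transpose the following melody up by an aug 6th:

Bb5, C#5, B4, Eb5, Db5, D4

Bb5: a sixth up reaches G, and 10 semitones makes it G#6.
C#5: a sixth up reaches A, and 10 semitones makes it A##5.
B4 up an augmented sixth is G##5.
Eb5: a sixth up reaches C, and 10 semitones makes it C#6.
An augmented sixth up from Db5 gives B5.
D4 up an augmented sixth is B#4.

G#6 A##5 G##5 C#6 B5 B#4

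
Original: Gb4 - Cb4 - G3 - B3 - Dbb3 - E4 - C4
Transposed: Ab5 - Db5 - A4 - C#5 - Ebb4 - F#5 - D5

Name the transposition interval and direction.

From Gb4 to Ab5 is 9 letter names — a ninth of some quality.
Gb4 to Ab5 is 14 semitones, which makes it a major ninth; the second version is higher, so the direction is up.
Checking another pair — C4 → D5 — gives the same interval.

up a major ninth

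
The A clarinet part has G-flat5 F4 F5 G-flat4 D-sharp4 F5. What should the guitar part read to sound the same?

Eb6 D5 D6 Eb5 B#4 D6

First find concert pitch: the A clarinet sounds a minor third below written, so G-flat5 F4 F5 G-flat4 D-sharp4 F5 sounds Eb5 D4 D5 Eb4 B#3 D5.
Then write for guitar: it sounds a perfect octave below written, so the part must be a perfect octave above concert.
Eb5 → Eb6
D4 → D5
D5 → D6
Eb4 → Eb5
B#3 → B#4
D5 → D6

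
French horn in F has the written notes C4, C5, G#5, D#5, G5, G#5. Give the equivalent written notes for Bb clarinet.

G3 G4 D#5 A#4 D5 D#5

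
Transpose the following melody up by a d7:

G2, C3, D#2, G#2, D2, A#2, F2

G2: a seventh up reaches F, and 9 semitones makes it Fb3.
C3: a seventh up reaches B, and 9 semitones makes it Bbb3.
A diminished seventh up from D#2 gives C3.
A diminished seventh up from G#2 gives F3.
D2: a seventh up reaches C, and 9 semitones makes it Cb3.
A diminished seventh up from A#2 gives G3.
F2: a seventh up reaches E, and 9 semitones makes it Ebb3.

Fb3 Bbb3 C3 F3 Cb3 G3 Ebb3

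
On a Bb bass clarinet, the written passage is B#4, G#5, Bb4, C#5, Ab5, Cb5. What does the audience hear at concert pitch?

A#3 F#4 Ab3 B3 Gb4 Bbb3

The Bb bass clarinet sounds a major ninth below written, so transpose each written note down a major ninth.
B#4 to A#3
G#5 to F#4
Bb4 to Ab3
C#5 to B3
Ab5 to Gb4
Cb5 to Bbb3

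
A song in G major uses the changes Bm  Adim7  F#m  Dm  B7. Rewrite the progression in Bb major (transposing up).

G major up to Bb major is a minor third; each chord root moves by that interval while the quality stays the same.
Bm: root B up a minor third → D, giving Dm.
Adim7: root A up a minor third → C, giving Cdim7.
F#m: root F# up a minor third → A, giving Am.
Dm: root D up a minor third → F, giving Fm.
B7: root B up a minor third → D, giving D7.

Dm Cdim7 Am Fm D7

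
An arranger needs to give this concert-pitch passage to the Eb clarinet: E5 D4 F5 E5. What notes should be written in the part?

Written C4 sounds as Eb4 on the Eb clarinet, so concert pitches are written a minor third down.
E5 to C#5
D4 to B3
F5 to D5
E5 to C#5

C#5 B3 D5 C#5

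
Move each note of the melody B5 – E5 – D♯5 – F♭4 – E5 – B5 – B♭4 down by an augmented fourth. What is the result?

B5 becomes F5
E5 becomes Bb4
D#5 becomes A4
Fb4 becomes Cbb4
E5 becomes Bb4
B5 becomes F5
Bb4 becomes Fb4

F5 Bb4 A4 Cbb4 Bb4 F5 Fb4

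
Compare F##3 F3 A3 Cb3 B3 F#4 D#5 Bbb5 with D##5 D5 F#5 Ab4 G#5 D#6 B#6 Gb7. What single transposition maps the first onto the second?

up a major thirteenth

Take the first pair: F##3 → D##5. F to D spans 13 letter names, so the interval is some kind of thirteenth.
F##3 to D##5 is 21 semitones, which makes it a major thirteenth; the second version is higher, so the direction is up.
Checking another pair — Bbb5 → Gb7 — gives the same interval.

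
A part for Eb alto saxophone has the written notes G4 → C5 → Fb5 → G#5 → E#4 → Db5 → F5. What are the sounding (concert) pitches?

Bb3 Eb4 Abb4 B4 G#3 Fb4 Ab4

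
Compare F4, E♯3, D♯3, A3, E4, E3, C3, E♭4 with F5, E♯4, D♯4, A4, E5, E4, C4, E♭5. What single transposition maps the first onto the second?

up a perfect octave

From F4 to F5 is 8 letter names — an octave of some quality.
F4 to F5 is 12 semitones, which makes it a perfect octave; the second version is higher, so the direction is up.
Checking another pair — Eb4 → Eb5 — gives the same interval.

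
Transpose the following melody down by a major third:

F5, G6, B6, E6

Db5 Eb6 G6 C6

F5 down a major third is Db5.
G6 down a major third is Eb6.
B6 down a major third is G6.
E6: a third down reaches C, and 4 semitones makes it C6.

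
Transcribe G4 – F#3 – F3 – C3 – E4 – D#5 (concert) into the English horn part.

Written C4 sounds as F3 on the English horn, so concert pitches are written a perfect fifth up.
G4 → D5
F#3 → C#4
F3 → C4
C3 → G3
E4 → B4
D#5 → A#5

D5 C#4 C4 G3 B4 A#5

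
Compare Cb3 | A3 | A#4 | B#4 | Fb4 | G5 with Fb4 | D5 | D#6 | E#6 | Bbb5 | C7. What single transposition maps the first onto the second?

Take the first pair: Cb3 → Fb4. C to F spans 11 letter names, so the interval is some kind of eleventh.
Cb3 to Fb4 is 17 semitones, which makes it a perfect eleventh; the second version is higher, so the direction is up.
Checking another pair — G5 → C7 — gives the same interval.

up a perfect eleventh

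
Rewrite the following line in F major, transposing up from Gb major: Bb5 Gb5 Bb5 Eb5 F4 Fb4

A6 F6 A6 D6 E5 Eb5

Gb major to F major up is a major seventh, so every note moves up by that interval.
Bb5 → A6
Gb5 → F6
Bb5 → A6
Eb5 → D6
F4 → E5
Fb4 → Eb5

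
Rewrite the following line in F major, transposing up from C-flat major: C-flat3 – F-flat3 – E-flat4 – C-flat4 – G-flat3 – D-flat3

F3 Bb3 A4 F4 C4 G3

From C-flat up to F is an augmented fourth; apply that to each pitch.
Cb3 -> F3
Fb3 -> Bb3
Eb4 -> A4
Cb4 -> F4
Gb3 -> C4
Db3 -> G3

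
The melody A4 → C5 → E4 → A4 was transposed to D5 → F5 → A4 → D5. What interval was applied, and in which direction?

up a perfect fourth

Take the first pair: A4 → D5. A to D spans 4 letter names, so the interval is some kind of fourth.
A4 to D5 is 5 semitones, which makes it a perfect fourth; the second version is higher, so the direction is up.
Checking another pair — A4 → D5 — gives the same interval.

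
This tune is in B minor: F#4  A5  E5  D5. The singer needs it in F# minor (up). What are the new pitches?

From B up to F# is a perfect fifth; apply that to each pitch.
F#4 to C#5
A5 to E6
E5 to B5
D5 to A5

C#5 E6 B5 A5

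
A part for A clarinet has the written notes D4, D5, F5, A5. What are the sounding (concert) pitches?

B3 B4 D5 F#5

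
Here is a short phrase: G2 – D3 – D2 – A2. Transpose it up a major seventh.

F#3 C#4 C#3 G#3

G2 to F#3
D3 to C#4
D2 to C#3
A2 to G#3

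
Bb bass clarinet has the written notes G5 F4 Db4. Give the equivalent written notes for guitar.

F5 Eb4 Cb4

First find concert pitch: the Bb bass clarinet sounds a major ninth below written, so G5 F4 Db4 sounds F4 Eb3 Cb3.
Then write for guitar: it sounds a perfect octave below written, so the part must be a perfect octave above concert.
F4 → F5
Eb3 → Eb4
Cb3 → Cb4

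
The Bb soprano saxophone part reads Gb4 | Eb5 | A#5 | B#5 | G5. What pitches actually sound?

Fb4 Db5 G#5 A#5 F5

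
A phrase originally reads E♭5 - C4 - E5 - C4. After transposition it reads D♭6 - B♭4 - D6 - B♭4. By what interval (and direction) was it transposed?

From Eb5 to Db6 is 7 letter names — a seventh of some quality.
Eb5 to Db6 is 10 semitones, which makes it a minor seventh; the second version is higher, so the direction is up.
Checking another pair — C4 → Bb4 — gives the same interval.

up a minor seventh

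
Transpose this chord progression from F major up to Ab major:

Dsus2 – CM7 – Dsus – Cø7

F major up to Ab major is a minor third; each chord root moves by that interval while the quality stays the same.
Dsus2: root D up a minor third → F, giving Fsus2.
CM7: root C up a minor third → Eb, giving EbM7.
Dsus: root D up a minor third → F, giving Fsus.
Cø7: root C up a minor third → Eb, giving Ebø7.

Fsus2 EbM7 Fsus Ebø7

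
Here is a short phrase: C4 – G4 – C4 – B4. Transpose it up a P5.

G4 D5 G4 F#5

C4: a fifth up reaches G, and 7 semitones makes it G4.
G4: a fifth up reaches D, and 7 semitones makes it D5.
A perfect fifth up from C4 gives G4.
B4: a fifth up reaches F, and 7 semitones makes it F#5.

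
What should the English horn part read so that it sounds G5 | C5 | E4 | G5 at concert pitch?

Written C4 sounds as F3 on the English horn, so concert pitches are written a perfect fifth up.
G5 to D6
C5 to G5
E4 to B4
G5 to D6

D6 G5 B4 D6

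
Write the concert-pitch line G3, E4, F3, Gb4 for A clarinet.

The A clarinet sounds a minor third below written, so the written part must be a minor third above concert — transpose each note up.
G3 to Bb3
E4 to G4
F3 to Ab3
Gb4 to Bbb4

Bb3 G4 Ab3 Bbb4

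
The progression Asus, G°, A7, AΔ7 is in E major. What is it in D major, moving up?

Gsus F° G7 GΔ7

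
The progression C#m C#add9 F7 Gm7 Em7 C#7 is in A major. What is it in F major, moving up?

A major up to F major is a minor sixth; each chord root moves by that interval while the quality stays the same.
C#m: root C# up a minor sixth → A, giving Am.
C#add9: root C# up a minor sixth → A, giving Aadd9.
F7: root F up a minor sixth → Db, giving Db7.
Gm7: root G up a minor sixth → Eb, giving Ebm7.
Em7: root E up a minor sixth → C, giving Cm7.
C#7: root C# up a minor sixth → A, giving A7.

Am Aadd9 Db7 Ebm7 Cm7 A7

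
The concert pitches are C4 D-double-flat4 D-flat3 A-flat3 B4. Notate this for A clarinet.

Eb4 Fbb4 Fb3 Cb4 D5

Written C4 sounds as A3 on the A clarinet, so concert pitches are written a minor third up.
C4 becomes Eb4
Dbb4 becomes Fbb4
Db3 becomes Fb3
Ab3 becomes Cb4
B4 becomes D5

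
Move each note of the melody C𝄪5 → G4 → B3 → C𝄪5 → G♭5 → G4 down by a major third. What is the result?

A major third down from C##5 gives A#4.
A major third down from G4 gives Eb4.
A major third down from B3 gives G3.
A major third down from C##5 gives A#4.
Gb5 down a major third is Ebb5.
G4 down a major third is Eb4.

A#4 Eb4 G3 A#4 Ebb5 Eb4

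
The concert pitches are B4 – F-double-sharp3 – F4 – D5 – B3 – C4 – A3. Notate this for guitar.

B5 F##4 F5 D6 B4 C5 A4

Written C4 sounds as C3 on the guitar, so concert pitches are written a perfect octave up.
B4 to B5
F##3 to F##4
F4 to F5
D5 to D6
B3 to B4
C4 to C5
A3 to A4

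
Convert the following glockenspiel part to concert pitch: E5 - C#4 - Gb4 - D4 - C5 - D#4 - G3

E7 C#6 Gb6 D6 C7 D#6 G5

Written C4 on the glockenspiel sounds as C6, a perfect fifteenth higher; apply that shift to every note.
E5 → E7
C#4 → C#6
Gb4 → Gb6
D4 → D6
C5 → C7
D#4 → D#6
G3 → G5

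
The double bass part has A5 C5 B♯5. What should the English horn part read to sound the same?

E5 G4 F##5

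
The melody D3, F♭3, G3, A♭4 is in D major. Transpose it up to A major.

A3 Cb4 D4 Eb5

D major to A major up is a perfect fifth, so every note moves up by that interval.
D3 → A3
Fb3 → Cb4
G3 → D4
Ab4 → Eb5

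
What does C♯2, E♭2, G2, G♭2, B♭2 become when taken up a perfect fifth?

G#2 Bb2 D3 Db3 F3

C#2 up a perfect fifth is G#2.
A perfect fifth up from Eb2 gives Bb2.
A perfect fifth up from G2 gives D3.
Gb2 up a perfect fifth is Db3.
Bb2 up a perfect fifth is F3.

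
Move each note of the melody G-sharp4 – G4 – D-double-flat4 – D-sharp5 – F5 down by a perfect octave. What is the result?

A perfect octave down from G#4 gives G#3.
A perfect octave down from G4 gives G3.
Dbb4 down a perfect octave is Dbb3.
D#5 down a perfect octave is D#4.
F5: an octave down reaches F, and 12 semitones makes it F4.

G#3 G3 Dbb3 D#4 F4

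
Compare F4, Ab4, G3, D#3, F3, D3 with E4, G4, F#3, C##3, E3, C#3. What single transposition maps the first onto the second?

down a minor second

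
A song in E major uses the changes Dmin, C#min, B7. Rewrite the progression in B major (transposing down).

E major down to B major is a perfect fourth; each chord root moves by that interval while the quality stays the same.
Dmin: root D down a perfect fourth → A, giving Amin.
C#min: root C# down a perfect fourth → G#, giving G#min.
B7: root B down a perfect fourth → F#, giving F#7.

Amin G#min F#7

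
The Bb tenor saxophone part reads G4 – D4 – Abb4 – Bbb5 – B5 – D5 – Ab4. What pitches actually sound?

F3 C3 Gbb3 Abb4 A4 C4 Gb3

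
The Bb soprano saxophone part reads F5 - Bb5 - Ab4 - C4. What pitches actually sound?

Written C4 on the Bb soprano saxophone sounds as Bb3, a major second lower; apply that shift to every note.
F5 becomes Eb5
Bb5 becomes Ab5
Ab4 becomes Gb4
C4 becomes Bb3

Eb5 Ab5 Gb4 Bb3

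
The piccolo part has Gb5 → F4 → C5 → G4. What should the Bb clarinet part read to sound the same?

Ab6 G5 D6 A5

First find concert pitch: the piccolo sounds a perfect octave above written, so Gb5 F4 C5 G4 sounds Gb6 F5 C6 G5.
Then write for Bb clarinet: it sounds a major second below written, so the part must be a major second above concert.
Gb6 → Ab6
F5 → G5
C6 → D6
G5 → A5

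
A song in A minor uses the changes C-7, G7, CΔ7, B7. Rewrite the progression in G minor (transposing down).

Bb-7 F7 BbΔ7 A7

A minor down to G minor is a major second; each chord root moves by that interval while the quality stays the same.
C-7: root C down a major second → Bb, giving Bb-7.
G7: root G down a major second → F, giving F7.
CΔ7: root C down a major second → Bb, giving BbΔ7.
B7: root B down a major second → A, giving A7.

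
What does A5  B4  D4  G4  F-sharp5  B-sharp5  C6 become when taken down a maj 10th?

F4 G3 Bb2 Eb3 D4 G#4 Ab4

A5 down a major tenth is F4.
B4 down a major tenth is G3.
A major tenth down from D4 gives Bb2.
A major tenth down from G4 gives Eb3.
F#5: a tenth down reaches D, and 16 semitones makes it D4.
B#5 down a major tenth is G#4.
C6: a tenth down reaches A, and 16 semitones makes it Ab4.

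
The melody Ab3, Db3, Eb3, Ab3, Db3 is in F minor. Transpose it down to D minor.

F minor to D minor down is a minor third, so every note moves down by that interval.
Ab3 to F3
Db3 to Bb2
Eb3 to C3
Ab3 to F3
Db3 to Bb2

F3 Bb2 C3 F3 Bb2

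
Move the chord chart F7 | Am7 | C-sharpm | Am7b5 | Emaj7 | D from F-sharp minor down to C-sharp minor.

C7 Em7 G#m Em7b5 Bmaj7 A

F-sharp minor down to C-sharp minor is a perfect fourth; each chord root moves by that interval while the quality stays the same.
F7: root F down a perfect fourth → C, giving C7.
Am7: root A down a perfect fourth → E, giving Em7.
C-sharpm: root C-sharp down a perfect fourth → G#, giving G#m.
Am7b5: root A down a perfect fourth → E, giving Em7b5.
Emaj7: root E down a perfect fourth → B, giving Bmaj7.
D: root D down a perfect fourth → A, giving A.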